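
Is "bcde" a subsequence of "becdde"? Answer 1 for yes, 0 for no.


Check if "bcde" is a subsequence of "becdde"
Greedy scan:
  Position 0 ('b'): matches sub[0] = 'b'
  Position 1 ('e'): no match needed
  Position 2 ('c'): matches sub[1] = 'c'
  Position 3 ('d'): matches sub[2] = 'd'
  Position 4 ('d'): no match needed
  Position 5 ('e'): matches sub[3] = 'e'
All 4 characters matched => is a subsequence

1


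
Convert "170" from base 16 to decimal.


Input: "170" in base 16
Positional expansion:
  Digit '1' (value 1) x 16^2 = 256
  Digit '7' (value 7) x 16^1 = 112
  Digit '0' (value 0) x 16^0 = 0
Sum = 368

368


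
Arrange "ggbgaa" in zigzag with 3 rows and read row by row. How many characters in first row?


Zigzag "ggbgaa" into 3 rows:
Placing characters:
  'g' => row 0
  'g' => row 1
  'b' => row 2
  'g' => row 1
  'a' => row 0
  'a' => row 1
Rows:
  Row 0: "ga"
  Row 1: "gga"
  Row 2: "b"
First row length: 2

2


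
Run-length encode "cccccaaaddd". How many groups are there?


Input: cccccaaaddd
Scanning for consecutive runs:
  Group 1: 'c' x 5 (positions 0-4)
  Group 2: 'a' x 3 (positions 5-7)
  Group 3: 'd' x 3 (positions 8-10)
Total groups: 3

3


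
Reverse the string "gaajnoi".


Input: gaajnoi
Reading characters right to left:
  Position 6: 'i'
  Position 5: 'o'
  Position 4: 'n'
  Position 3: 'j'
  Position 2: 'a'
  Position 1: 'a'
  Position 0: 'g'
Reversed: ionjaag

ionjaag


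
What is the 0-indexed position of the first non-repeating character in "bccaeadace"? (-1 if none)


Input: bccaeadace
Character frequencies:
  'a': 3
  'b': 1
  'c': 3
  'd': 1
  'e': 2
Scanning left to right for freq == 1:
  Position 0 ('b'): unique! => answer = 0

0


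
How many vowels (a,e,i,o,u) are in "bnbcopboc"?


Input: bnbcopboc
Checking each character:
  'b' at position 0: consonant
  'n' at position 1: consonant
  'b' at position 2: consonant
  'c' at position 3: consonant
  'o' at position 4: vowel (running total: 1)
  'p' at position 5: consonant
  'b' at position 6: consonant
  'o' at position 7: vowel (running total: 2)
  'c' at position 8: consonant
Total vowels: 2

2


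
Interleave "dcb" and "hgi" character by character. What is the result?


Interleaving "dcb" and "hgi":
  Position 0: 'd' from first, 'h' from second => "dh"
  Position 1: 'c' from first, 'g' from second => "cg"
  Position 2: 'b' from first, 'i' from second => "bi"
Result: dhcgbi

dhcgbi


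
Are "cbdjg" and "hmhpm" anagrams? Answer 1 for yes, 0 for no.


Strings: "cbdjg", "hmhpm"
Sorted first:  bcdgj
Sorted second: hhmmp
Differ at position 0: 'b' vs 'h' => not anagrams

0


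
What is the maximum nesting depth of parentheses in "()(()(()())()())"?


Input: "()(()(()())()())"
Tracking depth:
  Position 0 '(': depth becomes 1
  Position 1 ')': depth becomes 0
  Position 2 '(': depth becomes 1
  Position 3 '(': depth becomes 2
  Position 4 ')': depth becomes 1
  Position 5 '(': depth becomes 2
  Position 6 '(': depth becomes 3
  Position 7 ')': depth becomes 2
  Position 8 '(': depth becomes 3
  Position 9 ')': depth becomes 2
  Position 10 ')': depth becomes 1
  Position 11 '(': depth becomes 2
  Position 12 ')': depth becomes 1
  Position 13 '(': depth becomes 2
  Position 14 ')': depth becomes 1
  Position 15 ')': depth becomes 0
Maximum depth reached: 3

3


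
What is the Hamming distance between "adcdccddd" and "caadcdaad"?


Comparing "adcdccddd" and "caadcdaad" position by position:
  Position 0: 'a' vs 'c' => differ
  Position 1: 'd' vs 'a' => differ
  Position 2: 'c' vs 'a' => differ
  Position 3: 'd' vs 'd' => same
  Position 4: 'c' vs 'c' => same
  Position 5: 'c' vs 'd' => differ
  Position 6: 'd' vs 'a' => differ
  Position 7: 'd' vs 'a' => differ
  Position 8: 'd' vs 'd' => same
Total differences (Hamming distance): 6

6


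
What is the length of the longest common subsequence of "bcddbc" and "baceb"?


LCS of "bcddbc" and "baceb"
DP table:
           b    a    c    e    b
      0    0    0    0    0    0
  b   0    1    1    1    1    1
  c   0    1    1    2    2    2
  d   0    1    1    2    2    2
  d   0    1    1    2    2    2
  b   0    1    1    2    2    3
  c   0    1    1    2    2    3
LCS length = dp[6][5] = 3

3


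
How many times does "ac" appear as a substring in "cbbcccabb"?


Searching for "ac" in "cbbcccabb"
Scanning each position:
  Position 0: "cb" => no
  Position 1: "bb" => no
  Position 2: "bc" => no
  Position 3: "cc" => no
  Position 4: "cc" => no
  Position 5: "ca" => no
  Position 6: "ab" => no
  Position 7: "bb" => no
Total occurrences: 0

0


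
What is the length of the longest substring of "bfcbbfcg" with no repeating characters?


Input: "bfcbbfcg"
Sliding window (track last position of each char):
  Position 0 ('b'): window [0,0] length 1 -- new best
  Position 1 ('f'): window [0,1] length 2 -- new best
  Position 2 ('c'): window [0,2] length 3 -- new best
  Position 3 ('b'): repeat (last at 0), move window start to 1
  Position 3 ('b'): window [1,3] length 3
  Position 4 ('b'): repeat (last at 3), move window start to 4
  Position 4 ('b'): window [4,4] length 1
  Position 5 ('f'): window [4,5] length 2
  Position 6 ('c'): window [4,6] length 3
  Position 7 ('g'): window [4,7] length 4 -- new best
Longest substring with no repeats: "bfcg" with length 4

4


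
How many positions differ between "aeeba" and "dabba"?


Comparing "aeeba" and "dabba" position by position:
  Position 0: 'a' vs 'd' => DIFFER
  Position 1: 'e' vs 'a' => DIFFER
  Position 2: 'e' vs 'b' => DIFFER
  Position 3: 'b' vs 'b' => same
  Position 4: 'a' vs 'a' => same
Positions that differ: 3

3


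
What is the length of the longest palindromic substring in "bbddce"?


Input: "bbddce"
Checking substrings for palindromes:
  [0:2] "bb" (len 2) => palindrome
  [2:4] "dd" (len 2) => palindrome
Longest palindromic substring: "bb" with length 2

2


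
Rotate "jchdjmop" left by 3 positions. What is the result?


Input: "jchdjmop", rotate left by 3
First 3 characters: "jch"
Remaining characters: "djmop"
Concatenate remaining + first: "djmop" + "jch" = "djmopjch"

djmopjch


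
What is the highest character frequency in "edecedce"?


Input: edecedce
Character counts:
  'c': 2
  'd': 2
  'e': 4
Maximum frequency: 4

4


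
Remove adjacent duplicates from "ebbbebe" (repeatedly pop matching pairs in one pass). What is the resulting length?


Input: ebbbebe
Stack-based adjacent duplicate removal:
  Read 'e': push. Stack: e
  Read 'b': push. Stack: eb
  Read 'b': matches stack top 'b' => pop. Stack: e
  Read 'b': push. Stack: eb
  Read 'e': push. Stack: ebe
  Read 'b': push. Stack: ebeb
  Read 'e': push. Stack: ebebe
Final stack: "ebebe" (length 5)

5


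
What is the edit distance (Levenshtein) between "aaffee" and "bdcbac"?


Computing edit distance: "aaffee" -> "bdcbac"
DP table:
           b    d    c    b    a    c
      0    1    2    3    4    5    6
  a   1    1    2    3    4    4    5
  a   2    2    2    3    4    4    5
  f   3    3    3    3    4    5    5
  f   4    4    4    4    4    5    6
  e   5    5    5    5    5    5    6
  e   6    6    6    6    6    6    6
Edit distance = dp[6][6] = 6

6


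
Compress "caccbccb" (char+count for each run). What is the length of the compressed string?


Input: caccbccb
Runs:
  'c' x 1 => "c1"
  'a' x 1 => "a1"
  'c' x 2 => "c2"
  'b' x 1 => "b1"
  'c' x 2 => "c2"
  'b' x 1 => "b1"
Compressed: "c1a1c2b1c2b1"
Compressed length: 12

12


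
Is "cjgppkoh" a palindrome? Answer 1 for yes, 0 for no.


Input: cjgppkoh
Reversed: hokppgjc
  Compare pos 0 ('c') with pos 7 ('h'): MISMATCH
  Compare pos 1 ('j') with pos 6 ('o'): MISMATCH
  Compare pos 2 ('g') with pos 5 ('k'): MISMATCH
  Compare pos 3 ('p') with pos 4 ('p'): match
Result: not a palindrome

0


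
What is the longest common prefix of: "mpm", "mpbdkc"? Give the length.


Words: mpm, mpbdkc
  Position 0: all 'm' => match
  Position 1: all 'p' => match
  Position 2: ('m', 'b') => mismatch, stop
LCP = "mp" (length 2)

2


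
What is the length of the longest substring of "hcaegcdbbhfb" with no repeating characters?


Input: "hcaegcdbbhfb"
Sliding window (track last position of each char):
  Position 0 ('h'): window [0,0] length 1 -- new best
  Position 1 ('c'): window [0,1] length 2 -- new best
  Position 2 ('a'): window [0,2] length 3 -- new best
  Position 3 ('e'): window [0,3] length 4 -- new best
  Position 4 ('g'): window [0,4] length 5 -- new best
  Position 5 ('c'): repeat (last at 1), move window start to 2
  Position 5 ('c'): window [2,5] length 4
  Position 6 ('d'): window [2,6] length 5
  Position 7 ('b'): window [2,7] length 6 -- new best
  Position 8 ('b'): repeat (last at 7), move window start to 8
  Position 8 ('b'): window [8,8] length 1
  Position 9 ('h'): window [8,9] length 2
  Position 10 ('f'): window [8,10] length 3
  Position 11 ('b'): repeat (last at 8), move window start to 9
  Position 11 ('b'): window [9,11] length 3
Longest substring with no repeats: "aegcdb" with length 6

6


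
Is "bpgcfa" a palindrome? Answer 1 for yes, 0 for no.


Input: bpgcfa
Reversed: afcgpb
  Compare pos 0 ('b') with pos 5 ('a'): MISMATCH
  Compare pos 1 ('p') with pos 4 ('f'): MISMATCH
  Compare pos 2 ('g') with pos 3 ('c'): MISMATCH
Result: not a palindrome

0


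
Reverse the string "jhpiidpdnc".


Input: jhpiidpdnc
Reading characters right to left:
  Position 9: 'c'
  Position 8: 'n'
  Position 7: 'd'
  Position 6: 'p'
  Position 5: 'd'
  Position 4: 'i'
  Position 3: 'i'
  Position 2: 'p'
  Position 1: 'h'
  Position 0: 'j'
Reversed: cndpdiiphj

cndpdiiphj


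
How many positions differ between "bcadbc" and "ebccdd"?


Comparing "bcadbc" and "ebccdd" position by position:
  Position 0: 'b' vs 'e' => DIFFER
  Position 1: 'c' vs 'b' => DIFFER
  Position 2: 'a' vs 'c' => DIFFER
  Position 3: 'd' vs 'c' => DIFFER
  Position 4: 'b' vs 'd' => DIFFER
  Position 5: 'c' vs 'd' => DIFFER
Positions that differ: 6

6


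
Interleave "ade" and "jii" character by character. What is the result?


Interleaving "ade" and "jii":
  Position 0: 'a' from first, 'j' from second => "aj"
  Position 1: 'd' from first, 'i' from second => "di"
  Position 2: 'e' from first, 'i' from second => "ei"
Result: ajdiei

ajdiei


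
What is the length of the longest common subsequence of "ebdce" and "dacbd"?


LCS of "ebdce" and "dacbd"
DP table:
           d    a    c    b    d
      0    0    0    0    0    0
  e   0    0    0    0    0    0
  b   0    0    0    0    1    1
  d   0    1    1    1    1    2
  c   0    1    1    2    2    2
  e   0    1    1    2    2    2
LCS length = dp[5][5] = 2

2


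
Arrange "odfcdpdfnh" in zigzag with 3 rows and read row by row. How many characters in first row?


Zigzag "odfcdpdfnh" into 3 rows:
Placing characters:
  'o' => row 0
  'd' => row 1
  'f' => row 2
  'c' => row 1
  'd' => row 0
  'p' => row 1
  'd' => row 2
  'f' => row 1
  'n' => row 0
  'h' => row 1
Rows:
  Row 0: "odn"
  Row 1: "dcpfh"
  Row 2: "fd"
First row length: 3

3


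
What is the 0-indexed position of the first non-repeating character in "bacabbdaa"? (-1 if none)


Input: bacabbdaa
Character frequencies:
  'a': 4
  'b': 3
  'c': 1
  'd': 1
Scanning left to right for freq == 1:
  Position 0 ('b'): freq=3, skip
  Position 1 ('a'): freq=4, skip
  Position 2 ('c'): unique! => answer = 2

2


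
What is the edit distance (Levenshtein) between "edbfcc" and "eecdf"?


Computing edit distance: "edbfcc" -> "eecdf"
DP table:
           e    e    c    d    f
      0    1    2    3    4    5
  e   1    0    1    2    3    4
  d   2    1    1    2    2    3
  b   3    2    2    2    3    3
  f   4    3    3    3    3    3
  c   5    4    4    3    4    4
  c   6    5    5    4    4    5
Edit distance = dp[6][5] = 5

5


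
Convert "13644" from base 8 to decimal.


Input: "13644" in base 8
Positional expansion:
  Digit '1' (value 1) x 8^4 = 4096
  Digit '3' (value 3) x 8^3 = 1536
  Digit '6' (value 6) x 8^2 = 384
  Digit '4' (value 4) x 8^1 = 32
  Digit '4' (value 4) x 8^0 = 4
Sum = 6052

6052


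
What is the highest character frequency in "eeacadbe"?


Input: eeacadbe
Character counts:
  'a': 2
  'b': 1
  'c': 1
  'd': 1
  'e': 3
Maximum frequency: 3

3


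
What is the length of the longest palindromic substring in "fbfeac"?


Input: "fbfeac"
Checking substrings for palindromes:
  [0:3] "fbf" (len 3) => palindrome
Longest palindromic substring: "fbf" with length 3

3


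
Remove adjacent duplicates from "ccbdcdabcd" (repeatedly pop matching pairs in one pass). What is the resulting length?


Input: ccbdcdabcd
Stack-based adjacent duplicate removal:
  Read 'c': push. Stack: c
  Read 'c': matches stack top 'c' => pop. Stack: (empty)
  Read 'b': push. Stack: b
  Read 'd': push. Stack: bd
  Read 'c': push. Stack: bdc
  Read 'd': push. Stack: bdcd
  Read 'a': push. Stack: bdcda
  Read 'b': push. Stack: bdcdab
  Read 'c': push. Stack: bdcdabc
  Read 'd': push. Stack: bdcdabcd
Final stack: "bdcdabcd" (length 8)

8


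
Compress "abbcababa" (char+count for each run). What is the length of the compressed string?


Input: abbcababa
Runs:
  'a' x 1 => "a1"
  'b' x 2 => "b2"
  'c' x 1 => "c1"
  'a' x 1 => "a1"
  'b' x 1 => "b1"
  'a' x 1 => "a1"
  'b' x 1 => "b1"
  'a' x 1 => "a1"
Compressed: "a1b2c1a1b1a1b1a1"
Compressed length: 16

16


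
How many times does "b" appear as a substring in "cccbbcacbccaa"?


Searching for "b" in "cccbbcacbccaa"
Scanning each position:
  Position 0: "c" => no
  Position 1: "c" => no
  Position 2: "c" => no
  Position 3: "b" => MATCH
  Position 4: "b" => MATCH
  Position 5: "c" => no
  Position 6: "a" => no
  Position 7: "c" => no
  Position 8: "b" => MATCH
  Position 9: "c" => no
  Position 10: "c" => no
  Position 11: "a" => no
  Position 12: "a" => no
Total occurrences: 3

3


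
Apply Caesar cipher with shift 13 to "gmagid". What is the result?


Caesar cipher: shift "gmagid" by 13
  'g' (pos 6) + 13 = pos 19 = 't'
  'm' (pos 12) + 13 = pos 25 = 'z'
  'a' (pos 0) + 13 = pos 13 = 'n'
  'g' (pos 6) + 13 = pos 19 = 't'
  'i' (pos 8) + 13 = pos 21 = 'v'
  'd' (pos 3) + 13 = pos 16 = 'q'
Result: tzntvq

tzntvq


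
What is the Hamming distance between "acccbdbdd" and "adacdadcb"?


Comparing "acccbdbdd" and "adacdadcb" position by position:
  Position 0: 'a' vs 'a' => same
  Position 1: 'c' vs 'd' => differ
  Position 2: 'c' vs 'a' => differ
  Position 3: 'c' vs 'c' => same
  Position 4: 'b' vs 'd' => differ
  Position 5: 'd' vs 'a' => differ
  Position 6: 'b' vs 'd' => differ
  Position 7: 'd' vs 'c' => differ
  Position 8: 'd' vs 'b' => differ
Total differences (Hamming distance): 7

7


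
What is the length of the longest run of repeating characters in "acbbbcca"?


Input: "acbbbcca"
Scanning for longest run:
  Position 1 ('c'): new char, reset run to 1
  Position 2 ('b'): new char, reset run to 1
  Position 3 ('b'): continues run of 'b', length=2
  Position 4 ('b'): continues run of 'b', length=3
  Position 5 ('c'): new char, reset run to 1
  Position 6 ('c'): continues run of 'c', length=2
  Position 7 ('a'): new char, reset run to 1
Longest run: 'b' with length 3

3


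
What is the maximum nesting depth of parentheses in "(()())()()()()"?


Input: "(()())()()()()"
Tracking depth:
  Position 0 '(': depth becomes 1
  Position 1 '(': depth becomes 2
  Position 2 ')': depth becomes 1
  Position 3 '(': depth becomes 2
  Position 4 ')': depth becomes 1
  Position 5 ')': depth becomes 0
  Position 6 '(': depth becomes 1
  Position 7 ')': depth becomes 0
  Position 8 '(': depth becomes 1
  Position 9 ')': depth becomes 0
  Position 10 '(': depth becomes 1
  Position 11 ')': depth becomes 0
  Position 12 '(': depth becomes 1
  Position 13 ')': depth becomes 0
Maximum depth reached: 2

2


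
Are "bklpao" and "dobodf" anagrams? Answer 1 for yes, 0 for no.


Strings: "bklpao", "dobodf"
Sorted first:  abklop
Sorted second: bddfoo
Differ at position 0: 'a' vs 'b' => not anagrams

0


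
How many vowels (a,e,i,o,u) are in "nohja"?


Input: nohja
Checking each character:
  'n' at position 0: consonant
  'o' at position 1: vowel (running total: 1)
  'h' at position 2: consonant
  'j' at position 3: consonant
  'a' at position 4: vowel (running total: 2)
Total vowels: 2

2


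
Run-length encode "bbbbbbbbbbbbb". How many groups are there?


Input: bbbbbbbbbbbbb
Scanning for consecutive runs:
  Group 1: 'b' x 13 (positions 0-12)
Total groups: 1

1


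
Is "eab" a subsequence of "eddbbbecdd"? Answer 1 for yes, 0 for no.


Check if "eab" is a subsequence of "eddbbbecdd"
Greedy scan:
  Position 0 ('e'): matches sub[0] = 'e'
  Position 1 ('d'): no match needed
  Position 2 ('d'): no match needed
  Position 3 ('b'): no match needed
  Position 4 ('b'): no match needed
  Position 5 ('b'): no match needed
  Position 6 ('e'): no match needed
  Position 7 ('c'): no match needed
  Position 8 ('d'): no match needed
  Position 9 ('d'): no match needed
Only matched 1/3 characters => not a subsequence

0


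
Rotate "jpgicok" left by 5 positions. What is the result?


Input: "jpgicok", rotate left by 5
First 5 characters: "jpgic"
Remaining characters: "ok"
Concatenate remaining + first: "ok" + "jpgic" = "okjpgic"

okjpgic


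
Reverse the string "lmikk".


Input: lmikk
Reading characters right to left:
  Position 4: 'k'
  Position 3: 'k'
  Position 2: 'i'
  Position 1: 'm'
  Position 0: 'l'
Reversed: kkiml

kkiml


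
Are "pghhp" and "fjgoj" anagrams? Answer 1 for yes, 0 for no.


Strings: "pghhp", "fjgoj"
Sorted first:  ghhpp
Sorted second: fgjjo
Differ at position 0: 'g' vs 'f' => not anagrams

0


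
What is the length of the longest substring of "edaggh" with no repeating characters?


Input: "edaggh"
Sliding window (track last position of each char):
  Position 0 ('e'): window [0,0] length 1 -- new best
  Position 1 ('d'): window [0,1] length 2 -- new best
  Position 2 ('a'): window [0,2] length 3 -- new best
  Position 3 ('g'): window [0,3] length 4 -- new best
  Position 4 ('g'): repeat (last at 3), move window start to 4
  Position 4 ('g'): window [4,4] length 1
  Position 5 ('h'): window [4,5] length 2
Longest substring with no repeats: "edag" with length 4

4


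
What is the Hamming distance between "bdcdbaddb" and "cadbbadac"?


Comparing "bdcdbaddb" and "cadbbadac" position by position:
  Position 0: 'b' vs 'c' => differ
  Position 1: 'd' vs 'a' => differ
  Position 2: 'c' vs 'd' => differ
  Position 3: 'd' vs 'b' => differ
  Position 4: 'b' vs 'b' => same
  Position 5: 'a' vs 'a' => same
  Position 6: 'd' vs 'd' => same
  Position 7: 'd' vs 'a' => differ
  Position 8: 'b' vs 'c' => differ
Total differences (Hamming distance): 6

6


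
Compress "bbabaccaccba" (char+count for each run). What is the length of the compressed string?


Input: bbabaccaccba
Runs:
  'b' x 2 => "b2"
  'a' x 1 => "a1"
  'b' x 1 => "b1"
  'a' x 1 => "a1"
  'c' x 2 => "c2"
  'a' x 1 => "a1"
  'c' x 2 => "c2"
  'b' x 1 => "b1"
  'a' x 1 => "a1"
Compressed: "b2a1b1a1c2a1c2b1a1"
Compressed length: 18

18


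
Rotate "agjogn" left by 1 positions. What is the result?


Input: "agjogn", rotate left by 1
First 1 characters: "a"
Remaining characters: "gjogn"
Concatenate remaining + first: "gjogn" + "a" = "gjogna"

gjogna


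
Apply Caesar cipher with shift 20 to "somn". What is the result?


Caesar cipher: shift "somn" by 20
  's' (pos 18) + 20 = pos 12 = 'm'
  'o' (pos 14) + 20 = pos 8 = 'i'
  'm' (pos 12) + 20 = pos 6 = 'g'
  'n' (pos 13) + 20 = pos 7 = 'h'
Result: migh

migh


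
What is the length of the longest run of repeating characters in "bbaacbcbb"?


Input: "bbaacbcbb"
Scanning for longest run:
  Position 1 ('b'): continues run of 'b', length=2
  Position 2 ('a'): new char, reset run to 1
  Position 3 ('a'): continues run of 'a', length=2
  Position 4 ('c'): new char, reset run to 1
  Position 5 ('b'): new char, reset run to 1
  Position 6 ('c'): new char, reset run to 1
  Position 7 ('b'): new char, reset run to 1
  Position 8 ('b'): continues run of 'b', length=2
Longest run: 'b' with length 2

2


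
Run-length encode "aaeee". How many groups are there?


Input: aaeee
Scanning for consecutive runs:
  Group 1: 'a' x 2 (positions 0-1)
  Group 2: 'e' x 3 (positions 2-4)
Total groups: 2

2


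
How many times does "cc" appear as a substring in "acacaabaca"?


Searching for "cc" in "acacaabaca"
Scanning each position:
  Position 0: "ac" => no
  Position 1: "ca" => no
  Position 2: "ac" => no
  Position 3: "ca" => no
  Position 4: "aa" => no
  Position 5: "ab" => no
  Position 6: "ba" => no
  Position 7: "ac" => no
  Position 8: "ca" => no
Total occurrences: 0

0


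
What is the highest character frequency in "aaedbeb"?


Input: aaedbeb
Character counts:
  'a': 2
  'b': 2
  'd': 1
  'e': 2
Maximum frequency: 2

2


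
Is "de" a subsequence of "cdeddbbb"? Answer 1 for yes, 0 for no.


Check if "de" is a subsequence of "cdeddbbb"
Greedy scan:
  Position 0 ('c'): no match needed
  Position 1 ('d'): matches sub[0] = 'd'
  Position 2 ('e'): matches sub[1] = 'e'
  Position 3 ('d'): no match needed
  Position 4 ('d'): no match needed
  Position 5 ('b'): no match needed
  Position 6 ('b'): no match needed
  Position 7 ('b'): no match needed
All 2 characters matched => is a subsequence

1


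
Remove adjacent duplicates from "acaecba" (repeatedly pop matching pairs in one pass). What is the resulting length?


Input: acaecba
Stack-based adjacent duplicate removal:
  Read 'a': push. Stack: a
  Read 'c': push. Stack: ac
  Read 'a': push. Stack: aca
  Read 'e': push. Stack: acae
  Read 'c': push. Stack: acaec
  Read 'b': push. Stack: acaecb
  Read 'a': push. Stack: acaecba
Final stack: "acaecba" (length 7)

7


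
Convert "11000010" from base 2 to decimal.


Input: "11000010" in base 2
Positional expansion:
  Digit '1' (value 1) x 2^7 = 128
  Digit '1' (value 1) x 2^6 = 64
  Digit '0' (value 0) x 2^5 = 0
  Digit '0' (value 0) x 2^4 = 0
  Digit '0' (value 0) x 2^3 = 0
  Digit '0' (value 0) x 2^2 = 0
  Digit '1' (value 1) x 2^1 = 2
  Digit '0' (value 0) x 2^0 = 0
Sum = 194

194


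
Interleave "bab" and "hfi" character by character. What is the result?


Interleaving "bab" and "hfi":
  Position 0: 'b' from first, 'h' from second => "bh"
  Position 1: 'a' from first, 'f' from second => "af"
  Position 2: 'b' from first, 'i' from second => "bi"
Result: bhafbi

bhafbi


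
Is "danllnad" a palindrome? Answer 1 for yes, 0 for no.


Input: danllnad
Reversed: danllnad
  Compare pos 0 ('d') with pos 7 ('d'): match
  Compare pos 1 ('a') with pos 6 ('a'): match
  Compare pos 2 ('n') with pos 5 ('n'): match
  Compare pos 3 ('l') with pos 4 ('l'): match
Result: palindrome

1


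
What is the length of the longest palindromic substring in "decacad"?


Input: "decacad"
Checking substrings for palindromes:
  [2:5] "cac" (len 3) => palindrome
  [3:6] "aca" (len 3) => palindrome
Longest palindromic substring: "cac" with length 3

3


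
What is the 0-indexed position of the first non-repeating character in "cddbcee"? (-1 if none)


Input: cddbcee
Character frequencies:
  'b': 1
  'c': 2
  'd': 2
  'e': 2
Scanning left to right for freq == 1:
  Position 0 ('c'): freq=2, skip
  Position 1 ('d'): freq=2, skip
  Position 2 ('d'): freq=2, skip
  Position 3 ('b'): unique! => answer = 3

3


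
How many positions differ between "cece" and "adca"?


Comparing "cece" and "adca" position by position:
  Position 0: 'c' vs 'a' => DIFFER
  Position 1: 'e' vs 'd' => DIFFER
  Position 2: 'c' vs 'c' => same
  Position 3: 'e' vs 'a' => DIFFER
Positions that differ: 3

3


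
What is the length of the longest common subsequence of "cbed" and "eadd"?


LCS of "cbed" and "eadd"
DP table:
           e    a    d    d
      0    0    0    0    0
  c   0    0    0    0    0
  b   0    0    0    0    0
  e   0    1    1    1    1
  d   0    1    1    2    2
LCS length = dp[4][4] = 2

2


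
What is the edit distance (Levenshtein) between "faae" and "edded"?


Computing edit distance: "faae" -> "edded"
DP table:
           e    d    d    e    d
      0    1    2    3    4    5
  f   1    1    2    3    4    5
  a   2    2    2    3    4    5
  a   3    3    3    3    4    5
  e   4    3    4    4    3    4
Edit distance = dp[4][5] = 4

4


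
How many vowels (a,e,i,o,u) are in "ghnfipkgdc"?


Input: ghnfipkgdc
Checking each character:
  'g' at position 0: consonant
  'h' at position 1: consonant
  'n' at position 2: consonant
  'f' at position 3: consonant
  'i' at position 4: vowel (running total: 1)
  'p' at position 5: consonant
  'k' at position 6: consonant
  'g' at position 7: consonant
  'd' at position 8: consonant
  'c' at position 9: consonant
Total vowels: 1

1


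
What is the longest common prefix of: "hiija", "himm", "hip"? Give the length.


Words: hiija, himm, hip
  Position 0: all 'h' => match
  Position 1: all 'i' => match
  Position 2: ('i', 'm', 'p') => mismatch, stop
LCP = "hi" (length 2)

2


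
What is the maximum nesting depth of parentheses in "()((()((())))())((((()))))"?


Input: "()((()((())))())((((()))))"
Tracking depth:
  Position 0 '(': depth becomes 1
  Position 1 ')': depth becomes 0
  Position 2 '(': depth becomes 1
  Position 3 '(': depth becomes 2
  Position 4 '(': depth becomes 3
  Position 5 ')': depth becomes 2
  Position 6 '(': depth becomes 3
  Position 7 '(': depth becomes 4
  Position 8 '(': depth becomes 5
  Position 9 ')': depth becomes 4
  Position 10 ')': depth becomes 3
  Position 11 ')': depth becomes 2
  Position 12 ')': depth becomes 1
  Position 13 '(': depth becomes 2
  Position 14 ')': depth becomes 1
  Position 15 ')': depth becomes 0
  Position 16 '(': depth becomes 1
  Position 17 '(': depth becomes 2
  Position 18 '(': depth becomes 3
  Position 19 '(': depth becomes 4
  Position 20 '(': depth becomes 5
  Position 21 ')': depth becomes 4
  Position 22 ')': depth becomes 3
  Position 23 ')': depth becomes 2
  Position 24 ')': depth becomes 1
  Position 25 ')': depth becomes 0
Maximum depth reached: 5

5


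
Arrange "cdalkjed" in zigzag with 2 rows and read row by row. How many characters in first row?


Zigzag "cdalkjed" into 2 rows:
Placing characters:
  'c' => row 0
  'd' => row 1
  'a' => row 0
  'l' => row 1
  'k' => row 0
  'j' => row 1
  'e' => row 0
  'd' => row 1
Rows:
  Row 0: "cake"
  Row 1: "dljd"
First row length: 4

4


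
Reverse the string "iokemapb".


Input: iokemapb
Reading characters right to left:
  Position 7: 'b'
  Position 6: 'p'
  Position 5: 'a'
  Position 4: 'm'
  Position 3: 'e'
  Position 2: 'k'
  Position 1: 'o'
  Position 0: 'i'
Reversed: bpamekoi

bpamekoi


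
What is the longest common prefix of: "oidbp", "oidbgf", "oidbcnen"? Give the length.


Words: oidbp, oidbgf, oidbcnen
  Position 0: all 'o' => match
  Position 1: all 'i' => match
  Position 2: all 'd' => match
  Position 3: all 'b' => match
  Position 4: ('p', 'g', 'c') => mismatch, stop
LCP = "oidb" (length 4)

4


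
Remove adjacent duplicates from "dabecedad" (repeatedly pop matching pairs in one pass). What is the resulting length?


Input: dabecedad
Stack-based adjacent duplicate removal:
  Read 'd': push. Stack: d
  Read 'a': push. Stack: da
  Read 'b': push. Stack: dab
  Read 'e': push. Stack: dabe
  Read 'c': push. Stack: dabec
  Read 'e': push. Stack: dabece
  Read 'd': push. Stack: dabeced
  Read 'a': push. Stack: dabeceda
  Read 'd': push. Stack: dabecedad
Final stack: "dabecedad" (length 9)

9


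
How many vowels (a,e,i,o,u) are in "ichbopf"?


Input: ichbopf
Checking each character:
  'i' at position 0: vowel (running total: 1)
  'c' at position 1: consonant
  'h' at position 2: consonant
  'b' at position 3: consonant
  'o' at position 4: vowel (running total: 2)
  'p' at position 5: consonant
  'f' at position 6: consonant
Total vowels: 2

2


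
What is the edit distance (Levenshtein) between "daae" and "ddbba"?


Computing edit distance: "daae" -> "ddbba"
DP table:
           d    d    b    b    a
      0    1    2    3    4    5
  d   1    0    1    2    3    4
  a   2    1    1    2    3    3
  a   3    2    2    2    3    3
  e   4    3    3    3    3    4
Edit distance = dp[4][5] = 4

4


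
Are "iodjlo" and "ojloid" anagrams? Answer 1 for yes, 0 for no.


Strings: "iodjlo", "ojloid"
Sorted first:  dijloo
Sorted second: dijloo
Sorted forms match => anagrams

1


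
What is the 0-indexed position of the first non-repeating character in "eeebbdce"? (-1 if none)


Input: eeebbdce
Character frequencies:
  'b': 2
  'c': 1
  'd': 1
  'e': 4
Scanning left to right for freq == 1:
  Position 0 ('e'): freq=4, skip
  Position 1 ('e'): freq=4, skip
  Position 2 ('e'): freq=4, skip
  Position 3 ('b'): freq=2, skip
  Position 4 ('b'): freq=2, skip
  Position 5 ('d'): unique! => answer = 5

5


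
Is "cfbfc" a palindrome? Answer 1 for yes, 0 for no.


Input: cfbfc
Reversed: cfbfc
  Compare pos 0 ('c') with pos 4 ('c'): match
  Compare pos 1 ('f') with pos 3 ('f'): match
Result: palindrome

1


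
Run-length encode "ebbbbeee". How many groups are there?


Input: ebbbbeee
Scanning for consecutive runs:
  Group 1: 'e' x 1 (positions 0-0)
  Group 2: 'b' x 4 (positions 1-4)
  Group 3: 'e' x 3 (positions 5-7)
Total groups: 3

3


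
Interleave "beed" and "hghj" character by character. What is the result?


Interleaving "beed" and "hghj":
  Position 0: 'b' from first, 'h' from second => "bh"
  Position 1: 'e' from first, 'g' from second => "eg"
  Position 2: 'e' from first, 'h' from second => "eh"
  Position 3: 'd' from first, 'j' from second => "dj"
Result: bhegehdj

bhegehdj


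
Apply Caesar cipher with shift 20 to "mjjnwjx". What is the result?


Caesar cipher: shift "mjjnwjx" by 20
  'm' (pos 12) + 20 = pos 6 = 'g'
  'j' (pos 9) + 20 = pos 3 = 'd'
  'j' (pos 9) + 20 = pos 3 = 'd'
  'n' (pos 13) + 20 = pos 7 = 'h'
  'w' (pos 22) + 20 = pos 16 = 'q'
  'j' (pos 9) + 20 = pos 3 = 'd'
  'x' (pos 23) + 20 = pos 17 = 'r'
Result: gddhqdr

gddhqdr


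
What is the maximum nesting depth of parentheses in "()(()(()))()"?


Input: "()(()(()))()"
Tracking depth:
  Position 0 '(': depth becomes 1
  Position 1 ')': depth becomes 0
  Position 2 '(': depth becomes 1
  Position 3 '(': depth becomes 2
  Position 4 ')': depth becomes 1
  Position 5 '(': depth becomes 2
  Position 6 '(': depth becomes 3
  Position 7 ')': depth becomes 2
  Position 8 ')': depth becomes 1
  Position 9 ')': depth becomes 0
  Position 10 '(': depth becomes 1
  Position 11 ')': depth becomes 0
Maximum depth reached: 3

3


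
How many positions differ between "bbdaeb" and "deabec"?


Comparing "bbdaeb" and "deabec" position by position:
  Position 0: 'b' vs 'd' => DIFFER
  Position 1: 'b' vs 'e' => DIFFER
  Position 2: 'd' vs 'a' => DIFFER
  Position 3: 'a' vs 'b' => DIFFER
  Position 4: 'e' vs 'e' => same
  Position 5: 'b' vs 'c' => DIFFER
Positions that differ: 5

5


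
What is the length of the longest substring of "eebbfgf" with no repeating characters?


Input: "eebbfgf"
Sliding window (track last position of each char):
  Position 0 ('e'): window [0,0] length 1 -- new best
  Position 1 ('e'): repeat (last at 0), move window start to 1
  Position 1 ('e'): window [1,1] length 1
  Position 2 ('b'): window [1,2] length 2 -- new best
  Position 3 ('b'): repeat (last at 2), move window start to 3
  Position 3 ('b'): window [3,3] length 1
  Position 4 ('f'): window [3,4] length 2
  Position 5 ('g'): window [3,5] length 3 -- new best
  Position 6 ('f'): repeat (last at 4), move window start to 5
  Position 6 ('f'): window [5,6] length 2
Longest substring with no repeats: "bfg" with length 3

3


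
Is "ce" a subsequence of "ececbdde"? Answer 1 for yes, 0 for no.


Check if "ce" is a subsequence of "ececbdde"
Greedy scan:
  Position 0 ('e'): no match needed
  Position 1 ('c'): matches sub[0] = 'c'
  Position 2 ('e'): matches sub[1] = 'e'
  Position 3 ('c'): no match needed
  Position 4 ('b'): no match needed
  Position 5 ('d'): no match needed
  Position 6 ('d'): no match needed
  Position 7 ('e'): no match needed
All 2 characters matched => is a subsequence

1


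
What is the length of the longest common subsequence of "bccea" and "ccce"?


LCS of "bccea" and "ccce"
DP table:
           c    c    c    e
      0    0    0    0    0
  b   0    0    0    0    0
  c   0    1    1    1    1
  c   0    1    2    2    2
  e   0    1    2    2    3
  a   0    1    2    2    3
LCS length = dp[5][4] = 3

3


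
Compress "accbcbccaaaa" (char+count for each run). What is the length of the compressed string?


Input: accbcbccaaaa
Runs:
  'a' x 1 => "a1"
  'c' x 2 => "c2"
  'b' x 1 => "b1"
  'c' x 1 => "c1"
  'b' x 1 => "b1"
  'c' x 2 => "c2"
  'a' x 4 => "a4"
Compressed: "a1c2b1c1b1c2a4"
Compressed length: 14

14


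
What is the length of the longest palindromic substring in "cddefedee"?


Input: "cddefedee"
Checking substrings for palindromes:
  [2:7] "defed" (len 5) => palindrome
  [3:6] "efe" (len 3) => palindrome
  [5:8] "ede" (len 3) => palindrome
  [1:3] "dd" (len 2) => palindrome
  [7:9] "ee" (len 2) => palindrome
Longest palindromic substring: "defed" with length 5

5


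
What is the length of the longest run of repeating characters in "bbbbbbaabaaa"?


Input: "bbbbbbaabaaa"
Scanning for longest run:
  Position 1 ('b'): continues run of 'b', length=2
  Position 2 ('b'): continues run of 'b', length=3
  Position 3 ('b'): continues run of 'b', length=4
  Position 4 ('b'): continues run of 'b', length=5
  Position 5 ('b'): continues run of 'b', length=6
  Position 6 ('a'): new char, reset run to 1
  Position 7 ('a'): continues run of 'a', length=2
  Position 8 ('b'): new char, reset run to 1
  Position 9 ('a'): new char, reset run to 1
  Position 10 ('a'): continues run of 'a', length=2
  Position 11 ('a'): continues run of 'a', length=3
Longest run: 'b' with length 6

6


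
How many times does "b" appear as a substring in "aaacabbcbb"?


Searching for "b" in "aaacabbcbb"
Scanning each position:
  Position 0: "a" => no
  Position 1: "a" => no
  Position 2: "a" => no
  Position 3: "c" => no
  Position 4: "a" => no
  Position 5: "b" => MATCH
  Position 6: "b" => MATCH
  Position 7: "c" => no
  Position 8: "b" => MATCH
  Position 9: "b" => MATCH
Total occurrences: 4

4


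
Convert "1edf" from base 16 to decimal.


Input: "1edf" in base 16
Positional expansion:
  Digit '1' (value 1) x 16^3 = 4096
  Digit 'e' (value 14) x 16^2 = 3584
  Digit 'd' (value 13) x 16^1 = 208
  Digit 'f' (value 15) x 16^0 = 15
Sum = 7903

7903


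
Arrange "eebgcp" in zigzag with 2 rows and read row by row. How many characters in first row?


Zigzag "eebgcp" into 2 rows:
Placing characters:
  'e' => row 0
  'e' => row 1
  'b' => row 0
  'g' => row 1
  'c' => row 0
  'p' => row 1
Rows:
  Row 0: "ebc"
  Row 1: "egp"
First row length: 3

3


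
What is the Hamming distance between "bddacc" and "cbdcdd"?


Comparing "bddacc" and "cbdcdd" position by position:
  Position 0: 'b' vs 'c' => differ
  Position 1: 'd' vs 'b' => differ
  Position 2: 'd' vs 'd' => same
  Position 3: 'a' vs 'c' => differ
  Position 4: 'c' vs 'd' => differ
  Position 5: 'c' vs 'd' => differ
Total differences (Hamming distance): 5

5


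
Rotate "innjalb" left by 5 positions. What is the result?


Input: "innjalb", rotate left by 5
First 5 characters: "innja"
Remaining characters: "lb"
Concatenate remaining + first: "lb" + "innja" = "lbinnja"

lbinnja


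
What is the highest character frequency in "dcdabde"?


Input: dcdabde
Character counts:
  'a': 1
  'b': 1
  'c': 1
  'd': 3
  'e': 1
Maximum frequency: 3

3


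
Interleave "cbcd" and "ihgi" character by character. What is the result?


Interleaving "cbcd" and "ihgi":
  Position 0: 'c' from first, 'i' from second => "ci"
  Position 1: 'b' from first, 'h' from second => "bh"
  Position 2: 'c' from first, 'g' from second => "cg"
  Position 3: 'd' from first, 'i' from second => "di"
Result: cibhcgdi

cibhcgdi


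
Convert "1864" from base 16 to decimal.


Input: "1864" in base 16
Positional expansion:
  Digit '1' (value 1) x 16^3 = 4096
  Digit '8' (value 8) x 16^2 = 2048
  Digit '6' (value 6) x 16^1 = 96
  Digit '4' (value 4) x 16^0 = 4
Sum = 6244

6244


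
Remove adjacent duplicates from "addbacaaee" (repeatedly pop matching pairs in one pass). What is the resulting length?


Input: addbacaaee
Stack-based adjacent duplicate removal:
  Read 'a': push. Stack: a
  Read 'd': push. Stack: ad
  Read 'd': matches stack top 'd' => pop. Stack: a
  Read 'b': push. Stack: ab
  Read 'a': push. Stack: aba
  Read 'c': push. Stack: abac
  Read 'a': push. Stack: abaca
  Read 'a': matches stack top 'a' => pop. Stack: abac
  Read 'e': push. Stack: abace
  Read 'e': matches stack top 'e' => pop. Stack: abac
Final stack: "abac" (length 4)

4


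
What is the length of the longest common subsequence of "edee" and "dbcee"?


LCS of "edee" and "dbcee"
DP table:
           d    b    c    e    e
      0    0    0    0    0    0
  e   0    0    0    0    1    1
  d   0    1    1    1    1    1
  e   0    1    1    1    2    2
  e   0    1    1    1    2    3
LCS length = dp[4][5] = 3

3


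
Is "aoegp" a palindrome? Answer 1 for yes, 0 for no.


Input: aoegp
Reversed: pgeoa
  Compare pos 0 ('a') with pos 4 ('p'): MISMATCH
  Compare pos 1 ('o') with pos 3 ('g'): MISMATCH
Result: not a palindrome

0


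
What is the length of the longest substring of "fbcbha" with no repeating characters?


Input: "fbcbha"
Sliding window (track last position of each char):
  Position 0 ('f'): window [0,0] length 1 -- new best
  Position 1 ('b'): window [0,1] length 2 -- new best
  Position 2 ('c'): window [0,2] length 3 -- new best
  Position 3 ('b'): repeat (last at 1), move window start to 2
  Position 3 ('b'): window [2,3] length 2
  Position 4 ('h'): window [2,4] length 3
  Position 5 ('a'): window [2,5] length 4 -- new best
Longest substring with no repeats: "cbha" with length 4

4


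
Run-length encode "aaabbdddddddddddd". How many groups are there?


Input: aaabbdddddddddddd
Scanning for consecutive runs:
  Group 1: 'a' x 3 (positions 0-2)
  Group 2: 'b' x 2 (positions 3-4)
  Group 3: 'd' x 12 (positions 5-16)
Total groups: 3

3


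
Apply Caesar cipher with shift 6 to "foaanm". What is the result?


Caesar cipher: shift "foaanm" by 6
  'f' (pos 5) + 6 = pos 11 = 'l'
  'o' (pos 14) + 6 = pos 20 = 'u'
  'a' (pos 0) + 6 = pos 6 = 'g'
  'a' (pos 0) + 6 = pos 6 = 'g'
  'n' (pos 13) + 6 = pos 19 = 't'
  'm' (pos 12) + 6 = pos 18 = 's'
Result: luggts

luggts


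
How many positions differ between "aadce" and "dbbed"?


Comparing "aadce" and "dbbed" position by position:
  Position 0: 'a' vs 'd' => DIFFER
  Position 1: 'a' vs 'b' => DIFFER
  Position 2: 'd' vs 'b' => DIFFER
  Position 3: 'c' vs 'e' => DIFFER
  Position 4: 'e' vs 'd' => DIFFER
Positions that differ: 5

5


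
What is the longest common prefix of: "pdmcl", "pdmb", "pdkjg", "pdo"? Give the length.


Words: pdmcl, pdmb, pdkjg, pdo
  Position 0: all 'p' => match
  Position 1: all 'd' => match
  Position 2: ('m', 'm', 'k', 'o') => mismatch, stop
LCP = "pd" (length 2)

2


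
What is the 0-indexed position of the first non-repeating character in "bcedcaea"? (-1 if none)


Input: bcedcaea
Character frequencies:
  'a': 2
  'b': 1
  'c': 2
  'd': 1
  'e': 2
Scanning left to right for freq == 1:
  Position 0 ('b'): unique! => answer = 0

0


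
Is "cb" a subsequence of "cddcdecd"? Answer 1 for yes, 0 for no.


Check if "cb" is a subsequence of "cddcdecd"
Greedy scan:
  Position 0 ('c'): matches sub[0] = 'c'
  Position 1 ('d'): no match needed
  Position 2 ('d'): no match needed
  Position 3 ('c'): no match needed
  Position 4 ('d'): no match needed
  Position 5 ('e'): no match needed
  Position 6 ('c'): no match needed
  Position 7 ('d'): no match needed
Only matched 1/2 characters => not a subsequence

0
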